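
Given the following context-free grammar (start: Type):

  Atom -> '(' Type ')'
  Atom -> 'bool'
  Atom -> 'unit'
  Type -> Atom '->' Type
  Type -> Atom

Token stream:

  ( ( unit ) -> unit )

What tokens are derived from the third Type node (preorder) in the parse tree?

unit

[Type [Atom ( [Type [Atom ( [Type [Atom unit]] )] -> [Type [Atom unit]]] )]]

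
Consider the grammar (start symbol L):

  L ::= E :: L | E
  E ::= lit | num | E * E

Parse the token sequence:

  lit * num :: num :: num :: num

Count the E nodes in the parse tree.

[L [E [E lit] * [E num]] :: [L [E num] :: [L [E num] :: [L [E num]]]]]

6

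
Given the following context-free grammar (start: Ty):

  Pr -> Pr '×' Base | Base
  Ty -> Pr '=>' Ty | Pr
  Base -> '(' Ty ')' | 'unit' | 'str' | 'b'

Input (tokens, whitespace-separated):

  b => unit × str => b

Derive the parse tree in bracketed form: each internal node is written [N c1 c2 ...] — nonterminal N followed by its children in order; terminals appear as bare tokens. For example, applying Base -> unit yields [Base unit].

[Ty [Pr [Base b]] => [Ty [Pr [Pr [Base unit]] × [Base str]] => [Ty [Pr [Base b]]]]]

Ty
Pr => Ty
Base => Ty
b => Ty
b => Pr => Ty
b => Pr × Base => Ty
b => Base × Base => Ty
b => unit × Base => Ty
b => unit × str => Ty
b => unit × str => Pr
b => unit × str => Base
b => unit × str => b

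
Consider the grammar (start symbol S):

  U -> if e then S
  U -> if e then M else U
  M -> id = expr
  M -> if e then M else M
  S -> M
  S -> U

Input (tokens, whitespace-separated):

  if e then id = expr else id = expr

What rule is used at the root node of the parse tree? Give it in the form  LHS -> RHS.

S -> M

[S [M if e then [M id = expr] else [M id = expr]]]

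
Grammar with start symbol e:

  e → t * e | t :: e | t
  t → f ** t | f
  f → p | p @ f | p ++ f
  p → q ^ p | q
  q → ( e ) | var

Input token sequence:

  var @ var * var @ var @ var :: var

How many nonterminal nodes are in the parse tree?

24

[e [t [f [p [q var]] @ [f [p [q var]]]]] * [e [t [f [p [q var]] @ [f [p [q var]] @ [f [p [q var]]]]]] :: [e [t [f [p [q var]]]]]]]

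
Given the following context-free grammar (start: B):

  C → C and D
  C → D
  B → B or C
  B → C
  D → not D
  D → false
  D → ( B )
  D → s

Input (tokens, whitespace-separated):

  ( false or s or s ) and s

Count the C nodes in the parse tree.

[B [C [C [D ( [B [B [B [C [D false]]] or [C [D s]]] or [C [D s]]] )]] and [D s]]]

5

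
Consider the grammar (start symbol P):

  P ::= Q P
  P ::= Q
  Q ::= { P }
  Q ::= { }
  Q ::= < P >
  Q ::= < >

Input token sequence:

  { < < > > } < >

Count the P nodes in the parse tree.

[P [Q { [P [Q < [P [Q < >]] >]] }] [P [Q < >]]]

4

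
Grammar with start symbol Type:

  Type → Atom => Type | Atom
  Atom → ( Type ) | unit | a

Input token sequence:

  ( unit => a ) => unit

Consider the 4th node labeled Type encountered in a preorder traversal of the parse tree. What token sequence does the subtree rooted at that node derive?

[Type [Atom ( [Type [Atom unit] => [Type [Atom a]]] )] => [Type [Atom unit]]]

unit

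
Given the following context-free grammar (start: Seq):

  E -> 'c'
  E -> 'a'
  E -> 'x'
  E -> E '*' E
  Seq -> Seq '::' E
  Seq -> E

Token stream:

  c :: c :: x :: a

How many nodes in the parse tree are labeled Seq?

4

[Seq [Seq [Seq [Seq [E c]] :: [E c]] :: [E x]] :: [E a]]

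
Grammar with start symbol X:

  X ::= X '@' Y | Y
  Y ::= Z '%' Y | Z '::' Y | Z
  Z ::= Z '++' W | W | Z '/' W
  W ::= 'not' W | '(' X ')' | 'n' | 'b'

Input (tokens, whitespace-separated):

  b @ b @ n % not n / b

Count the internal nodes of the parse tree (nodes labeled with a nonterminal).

18

[X [X [X [Y [Z [W b]]]] @ [Y [Z [W b]]]] @ [Y [Z [W n]] % [Y [Z [Z [W not [W n]]] / [W b]]]]]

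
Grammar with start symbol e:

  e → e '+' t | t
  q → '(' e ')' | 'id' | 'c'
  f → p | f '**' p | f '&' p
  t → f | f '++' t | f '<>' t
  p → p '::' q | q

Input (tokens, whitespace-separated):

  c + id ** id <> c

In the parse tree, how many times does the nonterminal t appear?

3

[e [e [t [f [p [q c]]]]] + [t [f [f [p [q id]]] ** [p [q id]]] <> [t [f [p [q c]]]]]]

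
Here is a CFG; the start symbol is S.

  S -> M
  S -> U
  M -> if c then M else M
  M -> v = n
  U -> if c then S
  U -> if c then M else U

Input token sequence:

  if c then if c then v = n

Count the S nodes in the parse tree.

3

[S [U if c then [S [U if c then [S [M v = n]]]]]]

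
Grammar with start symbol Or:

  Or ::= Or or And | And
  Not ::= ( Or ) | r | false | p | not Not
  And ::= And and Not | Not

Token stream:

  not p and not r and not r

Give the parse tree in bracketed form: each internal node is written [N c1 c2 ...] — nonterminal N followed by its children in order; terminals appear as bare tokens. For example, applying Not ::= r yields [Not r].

Or
And
And and Not
And and Not and Not
Not and Not and Not
not Not and Not and Not
not p and Not and Not
not p and not Not and Not
not p and not r and Not
not p and not r and not Not
not p and not r and not r

[Or [And [And [And [Not not [Not p]]] and [Not not [Not r]]] and [Not not [Not r]]]]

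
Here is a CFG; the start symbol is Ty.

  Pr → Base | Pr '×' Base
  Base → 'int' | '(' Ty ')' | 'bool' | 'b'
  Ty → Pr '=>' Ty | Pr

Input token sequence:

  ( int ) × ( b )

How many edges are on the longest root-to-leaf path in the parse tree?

[Ty [Pr [Pr [Base ( [Ty [Pr [Base int]]] )]] × [Base ( [Ty [Pr [Base b]]] )]]]

7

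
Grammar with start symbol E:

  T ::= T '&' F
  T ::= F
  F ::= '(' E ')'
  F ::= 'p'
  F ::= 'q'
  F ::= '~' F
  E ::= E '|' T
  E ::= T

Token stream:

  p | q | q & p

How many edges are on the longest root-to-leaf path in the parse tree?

[E [E [E [T [F p]]] | [T [F q]]] | [T [T [F q]] & [F p]]]

5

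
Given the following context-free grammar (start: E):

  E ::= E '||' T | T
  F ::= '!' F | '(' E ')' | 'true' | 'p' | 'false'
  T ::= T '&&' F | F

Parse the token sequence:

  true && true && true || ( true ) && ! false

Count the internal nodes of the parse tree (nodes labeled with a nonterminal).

[E [E [T [T [T [F true]] && [F true]] && [F true]]] || [T [T [F ( [E [T [F true]]] )]] && [F ! [F false]]]]

16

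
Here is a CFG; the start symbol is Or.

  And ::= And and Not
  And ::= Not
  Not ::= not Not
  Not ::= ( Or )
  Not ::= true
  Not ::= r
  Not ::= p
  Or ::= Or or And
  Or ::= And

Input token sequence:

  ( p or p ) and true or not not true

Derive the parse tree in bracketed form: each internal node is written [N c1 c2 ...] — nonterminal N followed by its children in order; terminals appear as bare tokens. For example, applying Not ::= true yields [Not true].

Or
Or or And
And or And
And and Not or And
Not and Not or And
( Or ) and Not or And
( Or or And ) and Not or And
( And or And ) and Not or And
( Not or And ) and Not or And
( p or And ) and Not or And
( p or Not ) and Not or And
( p or p ) and Not or And
( p or p ) and true or And
( p or p ) and true or Not
( p or p ) and true or not Not
( p or p ) and true or not not Not
( p or p ) and true or not not true

[Or [Or [And [And [Not ( [Or [Or [And [Not p]]] or [And [Not p]]] )]] and [Not true]]] or [And [Not not [Not not [Not true]]]]]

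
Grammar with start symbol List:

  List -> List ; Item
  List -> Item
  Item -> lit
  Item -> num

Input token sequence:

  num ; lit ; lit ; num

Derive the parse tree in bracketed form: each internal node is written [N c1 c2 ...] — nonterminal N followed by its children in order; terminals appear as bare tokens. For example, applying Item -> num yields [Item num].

List
List ; Item
List ; Item ; Item
List ; Item ; Item ; Item
Item ; Item ; Item ; Item
num ; Item ; Item ; Item
num ; lit ; Item ; Item
num ; lit ; lit ; Item
num ; lit ; lit ; num

[List [List [List [List [Item num]] ; [Item lit]] ; [Item lit]] ; [Item num]]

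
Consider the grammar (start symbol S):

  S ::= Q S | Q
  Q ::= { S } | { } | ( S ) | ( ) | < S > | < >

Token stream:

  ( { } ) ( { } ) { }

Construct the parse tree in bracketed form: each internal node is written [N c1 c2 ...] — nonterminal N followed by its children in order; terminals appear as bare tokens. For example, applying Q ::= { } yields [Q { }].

[S [Q ( [S [Q { }]] )] [S [Q ( [S [Q { }]] )] [S [Q { }]]]]

S
Q S
( S ) S
( Q ) S
( { } ) S
( { } ) Q S
( { } ) ( S ) S
( { } ) ( Q ) S
( { } ) ( { } ) S
( { } ) ( { } ) Q
( { } ) ( { } ) { }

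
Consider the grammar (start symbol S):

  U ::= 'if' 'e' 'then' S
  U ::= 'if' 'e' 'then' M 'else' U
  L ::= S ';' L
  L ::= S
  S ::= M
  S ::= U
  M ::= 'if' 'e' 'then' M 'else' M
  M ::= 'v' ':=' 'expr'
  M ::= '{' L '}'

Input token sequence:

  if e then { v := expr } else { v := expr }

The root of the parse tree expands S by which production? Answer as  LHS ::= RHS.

S ::= M

[S [M if e then [M { [L [S [M v := expr]]] }] else [M { [L [S [M v := expr]]] }]]]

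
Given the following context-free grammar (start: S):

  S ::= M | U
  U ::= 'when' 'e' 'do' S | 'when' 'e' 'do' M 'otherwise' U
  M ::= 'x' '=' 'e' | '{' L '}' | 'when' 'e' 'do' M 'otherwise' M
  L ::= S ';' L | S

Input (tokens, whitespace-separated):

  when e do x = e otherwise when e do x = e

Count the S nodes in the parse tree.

[S [U when e do [M x = e] otherwise [U when e do [S [M x = e]]]]]

2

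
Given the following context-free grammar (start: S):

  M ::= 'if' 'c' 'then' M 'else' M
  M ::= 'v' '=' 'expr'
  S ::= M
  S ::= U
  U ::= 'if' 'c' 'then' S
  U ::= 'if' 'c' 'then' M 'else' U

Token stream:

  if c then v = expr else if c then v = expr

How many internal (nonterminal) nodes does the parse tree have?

6

[S [U if c then [M v = expr] else [U if c then [S [M v = expr]]]]]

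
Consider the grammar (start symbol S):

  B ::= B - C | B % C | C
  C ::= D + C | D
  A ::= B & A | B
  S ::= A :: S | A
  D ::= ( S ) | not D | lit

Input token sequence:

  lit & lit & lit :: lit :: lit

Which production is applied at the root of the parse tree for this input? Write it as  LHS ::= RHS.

S ::= A :: S

[S [A [B [C [D lit]]] & [A [B [C [D lit]]] & [A [B [C [D lit]]]]]] :: [S [A [B [C [D lit]]]] :: [S [A [B [C [D lit]]]]]]]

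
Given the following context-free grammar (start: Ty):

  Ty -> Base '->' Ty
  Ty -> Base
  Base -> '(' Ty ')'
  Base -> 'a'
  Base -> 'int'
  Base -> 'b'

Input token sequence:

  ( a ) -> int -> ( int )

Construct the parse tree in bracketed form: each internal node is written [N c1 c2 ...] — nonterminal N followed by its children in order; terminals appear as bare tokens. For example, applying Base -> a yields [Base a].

Ty
Base -> Ty
( Ty ) -> Ty
( Base ) -> Ty
( a ) -> Ty
( a ) -> Base -> Ty
( a ) -> int -> Ty
( a ) -> int -> Base
( a ) -> int -> ( Ty )
( a ) -> int -> ( Base )
( a ) -> int -> ( int )

[Ty [Base ( [Ty [Base a]] )] -> [Ty [Base int] -> [Ty [Base ( [Ty [Base int]] )]]]]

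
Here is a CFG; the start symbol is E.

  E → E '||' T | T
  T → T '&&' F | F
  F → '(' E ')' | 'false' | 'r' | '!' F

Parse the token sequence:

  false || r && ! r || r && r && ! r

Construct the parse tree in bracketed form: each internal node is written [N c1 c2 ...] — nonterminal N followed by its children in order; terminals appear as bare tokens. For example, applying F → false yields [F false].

E
E || T
E || T || T
T || T || T
F || T || T
false || T || T
false || T && F || T
false || F && F || T
false || r && F || T
false || r && ! F || T
false || r && ! r || T
false || r && ! r || T && F
false || r && ! r || T && F && F
false || r && ! r || F && F && F
false || r && ! r || r && F && F
false || r && ! r || r && r && F
false || r && ! r || r && r && ! F
false || r && ! r || r && r && ! r

[E [E [E [T [F false]]] || [T [T [F r]] && [F ! [F r]]]] || [T [T [T [F r]] && [F r]] && [F ! [F r]]]]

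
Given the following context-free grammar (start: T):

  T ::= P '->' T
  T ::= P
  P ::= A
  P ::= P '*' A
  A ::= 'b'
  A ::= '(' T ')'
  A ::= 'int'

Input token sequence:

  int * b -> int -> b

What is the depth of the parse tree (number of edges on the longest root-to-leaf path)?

5

[T [P [P [A int]] * [A b]] -> [T [P [A int]] -> [T [P [A b]]]]]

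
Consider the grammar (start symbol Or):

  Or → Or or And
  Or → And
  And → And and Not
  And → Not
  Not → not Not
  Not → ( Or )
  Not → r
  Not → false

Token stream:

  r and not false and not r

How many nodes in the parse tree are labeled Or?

1

[Or [And [And [And [Not r]] and [Not not [Not false]]] and [Not not [Not r]]]]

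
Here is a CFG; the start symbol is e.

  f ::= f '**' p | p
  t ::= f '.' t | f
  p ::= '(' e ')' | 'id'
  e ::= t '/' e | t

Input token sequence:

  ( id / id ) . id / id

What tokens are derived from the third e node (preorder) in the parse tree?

id

[e [t [f [p ( [e [t [f [p id]]] / [e [t [f [p id]]]]] )]] . [t [f [p id]]]] / [e [t [f [p id]]]]]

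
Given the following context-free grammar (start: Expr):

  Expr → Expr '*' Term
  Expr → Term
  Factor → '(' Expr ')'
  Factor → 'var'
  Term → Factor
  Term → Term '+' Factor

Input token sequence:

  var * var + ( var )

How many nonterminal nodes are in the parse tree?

[Expr [Expr [Term [Factor var]]] * [Term [Term [Factor var]] + [Factor ( [Expr [Term [Factor var]]] )]]]

11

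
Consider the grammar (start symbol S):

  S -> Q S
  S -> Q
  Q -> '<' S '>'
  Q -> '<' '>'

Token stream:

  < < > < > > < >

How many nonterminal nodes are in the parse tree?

8

[S [Q < [S [Q < >] [S [Q < >]]] >] [S [Q < >]]]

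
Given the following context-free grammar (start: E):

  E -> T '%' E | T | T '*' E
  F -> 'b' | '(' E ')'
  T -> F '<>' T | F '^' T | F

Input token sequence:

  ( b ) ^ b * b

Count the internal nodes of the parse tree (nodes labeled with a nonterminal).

11

[E [T [F ( [E [T [F b]]] )] ^ [T [F b]]] * [E [T [F b]]]]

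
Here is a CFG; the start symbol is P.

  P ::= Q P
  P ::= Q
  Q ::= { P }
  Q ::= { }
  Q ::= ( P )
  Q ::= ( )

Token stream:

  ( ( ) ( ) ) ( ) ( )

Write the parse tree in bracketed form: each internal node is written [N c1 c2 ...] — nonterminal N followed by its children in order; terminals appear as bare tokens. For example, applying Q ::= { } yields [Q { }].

[P [Q ( [P [Q ( )] [P [Q ( )]]] )] [P [Q ( )] [P [Q ( )]]]]

P
Q P
( P ) P
( Q P ) P
( ( ) P ) P
( ( ) Q ) P
( ( ) ( ) ) P
( ( ) ( ) ) Q P
( ( ) ( ) ) ( ) P
( ( ) ( ) ) ( ) Q
( ( ) ( ) ) ( ) ( )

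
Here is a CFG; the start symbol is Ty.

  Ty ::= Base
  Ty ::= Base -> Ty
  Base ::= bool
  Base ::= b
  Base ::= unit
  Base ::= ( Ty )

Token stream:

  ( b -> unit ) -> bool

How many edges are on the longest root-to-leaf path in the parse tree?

[Ty [Base ( [Ty [Base b] -> [Ty [Base unit]]] )] -> [Ty [Base bool]]]

5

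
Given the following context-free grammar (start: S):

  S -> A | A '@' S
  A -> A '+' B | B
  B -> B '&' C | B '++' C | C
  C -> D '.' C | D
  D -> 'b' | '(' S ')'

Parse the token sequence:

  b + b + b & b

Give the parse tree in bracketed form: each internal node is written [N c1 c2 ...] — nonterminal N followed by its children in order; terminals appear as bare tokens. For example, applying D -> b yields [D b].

S
A
A + B
A + B + B
B + B + B
C + B + B
D + B + B
b + B + B
b + C + B
b + D + B
b + b + B
b + b + B & C
b + b + C & C
b + b + D & C
b + b + b & C
b + b + b & D
b + b + b & b

[S [A [A [A [B [C [D b]]]] + [B [C [D b]]]] + [B [B [C [D b]]] & [C [D b]]]]]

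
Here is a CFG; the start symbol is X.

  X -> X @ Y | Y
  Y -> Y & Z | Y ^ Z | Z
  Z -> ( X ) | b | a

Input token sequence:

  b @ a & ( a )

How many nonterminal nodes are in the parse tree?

11

[X [X [Y [Z b]]] @ [Y [Y [Z a]] & [Z ( [X [Y [Z a]]] )]]]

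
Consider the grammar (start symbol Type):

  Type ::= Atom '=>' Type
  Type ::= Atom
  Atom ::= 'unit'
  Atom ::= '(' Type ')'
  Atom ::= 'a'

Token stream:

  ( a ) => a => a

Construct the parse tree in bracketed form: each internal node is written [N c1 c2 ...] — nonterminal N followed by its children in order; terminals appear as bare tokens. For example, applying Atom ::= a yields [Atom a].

[Type [Atom ( [Type [Atom a]] )] => [Type [Atom a] => [Type [Atom a]]]]

Type
Atom => Type
( Type ) => Type
( Atom ) => Type
( a ) => Type
( a ) => Atom => Type
( a ) => a => Type
( a ) => a => Atom
( a ) => a => a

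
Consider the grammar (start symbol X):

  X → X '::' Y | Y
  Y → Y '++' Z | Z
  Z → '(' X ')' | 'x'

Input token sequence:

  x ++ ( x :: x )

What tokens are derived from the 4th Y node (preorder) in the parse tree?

[X [Y [Y [Z x]] ++ [Z ( [X [X [Y [Z x]]] :: [Y [Z x]]] )]]]

x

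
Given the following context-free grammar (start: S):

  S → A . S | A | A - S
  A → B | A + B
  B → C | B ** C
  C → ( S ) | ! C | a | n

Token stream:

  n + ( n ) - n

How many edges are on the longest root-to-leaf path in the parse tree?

[S [A [A [B [C n]]] + [B [C ( [S [A [B [C n]]]] )]]] - [S [A [B [C n]]]]]

8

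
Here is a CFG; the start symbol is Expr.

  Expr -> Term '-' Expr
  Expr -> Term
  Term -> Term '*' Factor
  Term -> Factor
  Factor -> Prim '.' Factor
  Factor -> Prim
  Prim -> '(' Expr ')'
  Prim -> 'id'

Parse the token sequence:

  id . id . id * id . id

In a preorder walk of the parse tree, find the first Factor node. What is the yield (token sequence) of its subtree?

[Expr [Term [Term [Factor [Prim id] . [Factor [Prim id] . [Factor [Prim id]]]]] * [Factor [Prim id] . [Factor [Prim id]]]]]

id . id . id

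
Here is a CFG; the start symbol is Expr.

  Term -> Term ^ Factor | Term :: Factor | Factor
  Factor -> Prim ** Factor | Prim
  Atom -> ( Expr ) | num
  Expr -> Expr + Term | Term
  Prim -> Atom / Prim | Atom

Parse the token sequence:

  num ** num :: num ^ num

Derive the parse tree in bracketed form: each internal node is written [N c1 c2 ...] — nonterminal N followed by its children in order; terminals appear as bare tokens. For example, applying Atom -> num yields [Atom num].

[Expr [Term [Term [Term [Factor [Prim [Atom num]] ** [Factor [Prim [Atom num]]]]] :: [Factor [Prim [Atom num]]]] ^ [Factor [Prim [Atom num]]]]]

Expr
Term
Term ^ Factor
Term :: Factor ^ Factor
Factor :: Factor ^ Factor
Prim ** Factor :: Factor ^ Factor
Atom ** Factor :: Factor ^ Factor
num ** Factor :: Factor ^ Factor
num ** Prim :: Factor ^ Factor
num ** Atom :: Factor ^ Factor
num ** num :: Factor ^ Factor
num ** num :: Prim ^ Factor
num ** num :: Atom ^ Factor
num ** num :: num ^ Factor
num ** num :: num ^ Prim
num ** num :: num ^ Atom
num ** num :: num ^ num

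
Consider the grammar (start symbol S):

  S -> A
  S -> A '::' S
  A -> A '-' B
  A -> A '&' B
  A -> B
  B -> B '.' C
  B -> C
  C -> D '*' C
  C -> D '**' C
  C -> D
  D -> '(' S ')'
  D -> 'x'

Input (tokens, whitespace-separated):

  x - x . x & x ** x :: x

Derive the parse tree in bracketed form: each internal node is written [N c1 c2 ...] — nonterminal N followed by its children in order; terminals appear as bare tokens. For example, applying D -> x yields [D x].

S
A :: S
A & B :: S
A - B & B :: S
B - B & B :: S
C - B & B :: S
D - B & B :: S
x - B & B :: S
x - B . C & B :: S
x - C . C & B :: S
x - D . C & B :: S
x - x . C & B :: S
x - x . D & B :: S
x - x . x & B :: S
x - x . x & C :: S
x - x . x & D ** C :: S
x - x . x & x ** C :: S
x - x . x & x ** D :: S
x - x . x & x ** x :: S
x - x . x & x ** x :: A
x - x . x & x ** x :: B
x - x . x & x ** x :: C
x - x . x & x ** x :: D
x - x . x & x ** x :: x

[S [A [A [A [B [C [D x]]]] - [B [B [C [D x]]] . [C [D x]]]] & [B [C [D x] ** [C [D x]]]]] :: [S [A [B [C [D x]]]]]]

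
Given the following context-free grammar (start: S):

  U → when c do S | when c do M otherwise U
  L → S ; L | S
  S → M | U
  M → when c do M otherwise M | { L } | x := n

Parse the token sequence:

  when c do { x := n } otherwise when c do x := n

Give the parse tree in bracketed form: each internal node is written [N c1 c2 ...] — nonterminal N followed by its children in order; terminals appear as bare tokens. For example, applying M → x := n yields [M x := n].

S
U
when c do M otherwise U
when c do { L } otherwise U
when c do { S } otherwise U
when c do { M } otherwise U
when c do { x := n } otherwise U
when c do { x := n } otherwise when c do S
when c do { x := n } otherwise when c do M
when c do { x := n } otherwise when c do x := n

[S [U when c do [M { [L [S [M x := n]]] }] otherwise [U when c do [S [M x := n]]]]]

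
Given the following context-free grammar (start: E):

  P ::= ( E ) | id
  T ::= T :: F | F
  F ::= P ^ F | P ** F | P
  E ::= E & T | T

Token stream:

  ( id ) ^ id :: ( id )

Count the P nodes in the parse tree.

[E [T [T [F [P ( [E [T [F [P id]]]] )] ^ [F [P id]]]] :: [F [P ( [E [T [F [P id]]]] )]]]]

5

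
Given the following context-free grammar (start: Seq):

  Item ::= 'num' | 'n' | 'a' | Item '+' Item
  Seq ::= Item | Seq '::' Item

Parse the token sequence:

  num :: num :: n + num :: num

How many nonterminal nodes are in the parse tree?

[Seq [Seq [Seq [Seq [Item num]] :: [Item num]] :: [Item [Item n] + [Item num]]] :: [Item num]]

10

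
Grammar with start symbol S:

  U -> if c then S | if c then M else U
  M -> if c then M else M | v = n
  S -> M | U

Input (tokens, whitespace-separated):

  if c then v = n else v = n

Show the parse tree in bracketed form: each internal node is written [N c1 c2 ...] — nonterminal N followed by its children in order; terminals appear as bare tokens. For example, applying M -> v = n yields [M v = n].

[S [M if c then [M v = n] else [M v = n]]]

S
M
if c then M else M
if c then v = n else M
if c then v = n else v = n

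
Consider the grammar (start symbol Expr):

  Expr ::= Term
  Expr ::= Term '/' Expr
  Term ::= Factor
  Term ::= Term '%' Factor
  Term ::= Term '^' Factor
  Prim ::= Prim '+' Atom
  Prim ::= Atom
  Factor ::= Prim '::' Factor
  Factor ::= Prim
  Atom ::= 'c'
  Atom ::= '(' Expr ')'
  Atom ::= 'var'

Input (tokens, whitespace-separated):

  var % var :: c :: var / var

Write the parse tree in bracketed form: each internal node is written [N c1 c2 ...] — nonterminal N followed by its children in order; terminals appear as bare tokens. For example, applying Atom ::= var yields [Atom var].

Expr
Term / Expr
Term % Factor / Expr
Factor % Factor / Expr
Prim % Factor / Expr
Atom % Factor / Expr
var % Factor / Expr
var % Prim :: Factor / Expr
var % Atom :: Factor / Expr
var % var :: Factor / Expr
var % var :: Prim :: Factor / Expr
var % var :: Atom :: Factor / Expr
var % var :: c :: Factor / Expr
var % var :: c :: Prim / Expr
var % var :: c :: Atom / Expr
var % var :: c :: var / Expr
var % var :: c :: var / Term
var % var :: c :: var / Factor
var % var :: c :: var / Prim
var % var :: c :: var / Atom
var % var :: c :: var / var

[Expr [Term [Term [Factor [Prim [Atom var]]]] % [Factor [Prim [Atom var]] :: [Factor [Prim [Atom c]] :: [Factor [Prim [Atom var]]]]]] / [Expr [Term [Factor [Prim [Atom var]]]]]]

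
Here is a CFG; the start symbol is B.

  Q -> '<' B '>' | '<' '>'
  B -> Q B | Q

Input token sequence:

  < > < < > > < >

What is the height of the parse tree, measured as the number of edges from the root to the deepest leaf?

5

[B [Q < >] [B [Q < [B [Q < >]] >] [B [Q < >]]]]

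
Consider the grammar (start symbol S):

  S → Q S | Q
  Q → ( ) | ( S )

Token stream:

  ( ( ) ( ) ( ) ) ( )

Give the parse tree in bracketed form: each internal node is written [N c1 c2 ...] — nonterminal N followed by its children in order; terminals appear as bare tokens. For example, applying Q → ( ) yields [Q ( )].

[S [Q ( [S [Q ( )] [S [Q ( )] [S [Q ( )]]]] )] [S [Q ( )]]]

S
Q S
( S ) S
( Q S ) S
( ( ) S ) S
( ( ) Q S ) S
( ( ) ( ) S ) S
( ( ) ( ) Q ) S
( ( ) ( ) ( ) ) S
( ( ) ( ) ( ) ) Q
( ( ) ( ) ( ) ) ( )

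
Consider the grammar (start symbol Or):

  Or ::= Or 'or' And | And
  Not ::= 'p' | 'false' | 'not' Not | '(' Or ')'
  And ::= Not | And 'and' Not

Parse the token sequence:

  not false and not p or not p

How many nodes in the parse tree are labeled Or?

2

[Or [Or [And [And [Not not [Not false]]] and [Not not [Not p]]]] or [And [Not not [Not p]]]]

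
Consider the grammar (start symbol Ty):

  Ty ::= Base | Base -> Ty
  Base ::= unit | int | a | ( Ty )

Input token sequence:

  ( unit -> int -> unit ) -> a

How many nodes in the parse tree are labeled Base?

5

[Ty [Base ( [Ty [Base unit] -> [Ty [Base int] -> [Ty [Base unit]]]] )] -> [Ty [Base a]]]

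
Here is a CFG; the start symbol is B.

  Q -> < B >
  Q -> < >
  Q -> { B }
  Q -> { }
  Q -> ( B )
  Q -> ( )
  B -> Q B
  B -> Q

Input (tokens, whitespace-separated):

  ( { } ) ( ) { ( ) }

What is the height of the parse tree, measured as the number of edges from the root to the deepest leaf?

6

[B [Q ( [B [Q { }]] )] [B [Q ( )] [B [Q { [B [Q ( )]] }]]]]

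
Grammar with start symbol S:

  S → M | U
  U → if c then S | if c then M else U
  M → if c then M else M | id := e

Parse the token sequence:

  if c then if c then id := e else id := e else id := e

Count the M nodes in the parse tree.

5

[S [M if c then [M if c then [M id := e] else [M id := e]] else [M id := e]]]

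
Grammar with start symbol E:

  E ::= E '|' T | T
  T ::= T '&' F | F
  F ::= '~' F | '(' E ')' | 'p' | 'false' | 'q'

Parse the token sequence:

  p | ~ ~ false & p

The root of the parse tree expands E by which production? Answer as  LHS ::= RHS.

[E [E [T [F p]]] | [T [T [F ~ [F ~ [F false]]]] & [F p]]]

E ::= E '|' T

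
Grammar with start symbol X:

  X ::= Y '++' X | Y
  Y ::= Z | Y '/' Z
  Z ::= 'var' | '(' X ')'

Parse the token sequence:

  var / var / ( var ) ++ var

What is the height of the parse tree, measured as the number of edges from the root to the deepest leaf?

[X [Y [Y [Y [Z var]] / [Z var]] / [Z ( [X [Y [Z var]]] )]] ++ [X [Y [Z var]]]]

6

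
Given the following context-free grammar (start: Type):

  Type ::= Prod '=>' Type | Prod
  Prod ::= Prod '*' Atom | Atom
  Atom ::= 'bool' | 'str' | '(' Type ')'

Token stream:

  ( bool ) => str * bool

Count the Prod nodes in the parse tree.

4

[Type [Prod [Atom ( [Type [Prod [Atom bool]]] )]] => [Type [Prod [Prod [Atom str]] * [Atom bool]]]]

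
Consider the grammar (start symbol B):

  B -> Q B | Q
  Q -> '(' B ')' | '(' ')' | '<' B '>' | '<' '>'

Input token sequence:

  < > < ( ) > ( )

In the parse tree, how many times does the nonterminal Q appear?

[B [Q < >] [B [Q < [B [Q ( )]] >] [B [Q ( )]]]]

4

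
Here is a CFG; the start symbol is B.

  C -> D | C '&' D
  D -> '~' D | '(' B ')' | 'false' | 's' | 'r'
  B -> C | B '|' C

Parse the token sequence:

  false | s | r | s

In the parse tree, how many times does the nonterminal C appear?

[B [B [B [B [C [D false]]] | [C [D s]]] | [C [D r]]] | [C [D s]]]

4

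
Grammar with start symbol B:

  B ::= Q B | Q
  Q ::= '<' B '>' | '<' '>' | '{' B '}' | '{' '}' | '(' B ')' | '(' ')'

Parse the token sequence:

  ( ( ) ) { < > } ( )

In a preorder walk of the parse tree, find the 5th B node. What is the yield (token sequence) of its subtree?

( )

[B [Q ( [B [Q ( )]] )] [B [Q { [B [Q < >]] }] [B [Q ( )]]]]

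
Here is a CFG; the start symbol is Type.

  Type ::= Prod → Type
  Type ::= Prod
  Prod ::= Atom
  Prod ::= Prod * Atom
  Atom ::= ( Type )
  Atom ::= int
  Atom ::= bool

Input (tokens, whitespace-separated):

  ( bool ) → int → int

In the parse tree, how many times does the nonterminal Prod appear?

[Type [Prod [Atom ( [Type [Prod [Atom bool]]] )]] → [Type [Prod [Atom int]] → [Type [Prod [Atom int]]]]]

4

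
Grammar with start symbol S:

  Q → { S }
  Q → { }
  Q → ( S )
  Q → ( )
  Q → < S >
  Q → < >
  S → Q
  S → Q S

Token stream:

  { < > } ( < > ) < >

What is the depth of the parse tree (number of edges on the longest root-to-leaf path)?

[S [Q { [S [Q < >]] }] [S [Q ( [S [Q < >]] )] [S [Q < >]]]]

5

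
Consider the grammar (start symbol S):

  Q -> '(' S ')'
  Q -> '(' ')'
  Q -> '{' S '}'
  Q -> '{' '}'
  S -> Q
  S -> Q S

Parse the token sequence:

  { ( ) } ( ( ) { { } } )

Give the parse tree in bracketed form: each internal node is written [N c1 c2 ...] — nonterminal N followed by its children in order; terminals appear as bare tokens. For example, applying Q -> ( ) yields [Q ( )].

[S [Q { [S [Q ( )]] }] [S [Q ( [S [Q ( )] [S [Q { [S [Q { }]] }]]] )]]]

S
Q S
{ S } S
{ Q } S
{ ( ) } S
{ ( ) } Q
{ ( ) } ( S )
{ ( ) } ( Q S )
{ ( ) } ( ( ) S )
{ ( ) } ( ( ) Q )
{ ( ) } ( ( ) { S } )
{ ( ) } ( ( ) { Q } )
{ ( ) } ( ( ) { { } } )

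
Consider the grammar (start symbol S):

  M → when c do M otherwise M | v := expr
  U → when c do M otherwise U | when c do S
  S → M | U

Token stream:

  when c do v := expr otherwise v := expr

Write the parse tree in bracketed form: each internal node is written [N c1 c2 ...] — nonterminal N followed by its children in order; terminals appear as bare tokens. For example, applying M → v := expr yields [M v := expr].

S
M
when c do M otherwise M
when c do v := expr otherwise M
when c do v := expr otherwise v := expr

[S [M when c do [M v := expr] otherwise [M v := expr]]]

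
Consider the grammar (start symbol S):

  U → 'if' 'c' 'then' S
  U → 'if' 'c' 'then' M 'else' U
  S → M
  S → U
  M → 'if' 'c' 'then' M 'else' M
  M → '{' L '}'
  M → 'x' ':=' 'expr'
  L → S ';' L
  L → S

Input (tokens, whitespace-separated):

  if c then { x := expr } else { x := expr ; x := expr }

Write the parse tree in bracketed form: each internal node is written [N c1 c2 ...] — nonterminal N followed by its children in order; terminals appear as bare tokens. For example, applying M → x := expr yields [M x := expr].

S
M
if c then M else M
if c then { L } else M
if c then { S } else M
if c then { M } else M
if c then { x := expr } else M
if c then { x := expr } else { L }
if c then { x := expr } else { S ; L }
if c then { x := expr } else { M ; L }
if c then { x := expr } else { x := expr ; L }
if c then { x := expr } else { x := expr ; S }
if c then { x := expr } else { x := expr ; M }
if c then { x := expr } else { x := expr ; x := expr }

[S [M if c then [M { [L [S [M x := expr]]] }] else [M { [L [S [M x := expr]] ; [L [S [M x := expr]]]] }]]]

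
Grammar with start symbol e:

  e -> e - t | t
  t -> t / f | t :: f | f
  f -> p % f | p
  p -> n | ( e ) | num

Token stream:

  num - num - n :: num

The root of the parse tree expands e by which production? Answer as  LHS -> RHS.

[e [e [e [t [f [p num]]]] - [t [f [p num]]]] - [t [t [f [p n]]] :: [f [p num]]]]

e -> e - t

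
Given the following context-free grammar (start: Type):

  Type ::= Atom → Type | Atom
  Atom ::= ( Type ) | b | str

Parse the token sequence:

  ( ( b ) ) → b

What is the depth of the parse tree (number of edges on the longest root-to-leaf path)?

[Type [Atom ( [Type [Atom ( [Type [Atom b]] )]] )] → [Type [Atom b]]]

6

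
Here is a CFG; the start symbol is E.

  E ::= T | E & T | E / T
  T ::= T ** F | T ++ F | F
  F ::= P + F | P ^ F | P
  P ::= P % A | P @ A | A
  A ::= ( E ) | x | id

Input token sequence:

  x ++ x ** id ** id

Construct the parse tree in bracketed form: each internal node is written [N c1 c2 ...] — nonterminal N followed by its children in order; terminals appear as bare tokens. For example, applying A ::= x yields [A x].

E
T
T ** F
T ** F ** F
T ++ F ** F ** F
F ++ F ** F ** F
P ++ F ** F ** F
A ++ F ** F ** F
x ++ F ** F ** F
x ++ P ** F ** F
x ++ A ** F ** F
x ++ x ** F ** F
x ++ x ** P ** F
x ++ x ** A ** F
x ++ x ** id ** F
x ++ x ** id ** P
x ++ x ** id ** A
x ++ x ** id ** id

[E [T [T [T [T [F [P [A x]]]] ++ [F [P [A x]]]] ** [F [P [A id]]]] ** [F [P [A id]]]]]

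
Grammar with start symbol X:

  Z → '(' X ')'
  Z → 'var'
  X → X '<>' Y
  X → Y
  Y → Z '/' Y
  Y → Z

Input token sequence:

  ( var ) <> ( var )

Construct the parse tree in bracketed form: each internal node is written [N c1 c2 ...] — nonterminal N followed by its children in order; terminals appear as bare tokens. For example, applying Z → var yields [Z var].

X
X <> Y
Y <> Y
Z <> Y
( X ) <> Y
( Y ) <> Y
( Z ) <> Y
( var ) <> Y
( var ) <> Z
( var ) <> ( X )
( var ) <> ( Y )
( var ) <> ( Z )
( var ) <> ( var )

[X [X [Y [Z ( [X [Y [Z var]]] )]]] <> [Y [Z ( [X [Y [Z var]]] )]]]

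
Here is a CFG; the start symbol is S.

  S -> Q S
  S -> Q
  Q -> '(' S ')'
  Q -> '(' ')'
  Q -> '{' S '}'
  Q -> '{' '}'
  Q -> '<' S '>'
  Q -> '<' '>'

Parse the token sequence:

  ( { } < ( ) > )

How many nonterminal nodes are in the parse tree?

8

[S [Q ( [S [Q { }] [S [Q < [S [Q ( )]] >]]] )]]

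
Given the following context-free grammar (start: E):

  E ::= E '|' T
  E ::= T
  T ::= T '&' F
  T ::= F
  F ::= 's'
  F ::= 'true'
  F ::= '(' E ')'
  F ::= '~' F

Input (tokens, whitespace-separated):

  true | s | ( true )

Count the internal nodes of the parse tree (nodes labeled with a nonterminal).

12

[E [E [E [T [F true]]] | [T [F s]]] | [T [F ( [E [T [F true]]] )]]]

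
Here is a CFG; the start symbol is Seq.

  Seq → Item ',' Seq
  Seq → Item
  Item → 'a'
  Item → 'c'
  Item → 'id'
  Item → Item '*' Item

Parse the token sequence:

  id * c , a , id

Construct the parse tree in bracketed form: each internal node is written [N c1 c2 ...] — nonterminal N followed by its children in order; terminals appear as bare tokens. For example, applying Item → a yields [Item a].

Seq
Item , Seq
Item * Item , Seq
id * Item , Seq
id * c , Seq
id * c , Item , Seq
id * c , a , Seq
id * c , a , Item
id * c , a , id

[Seq [Item [Item id] * [Item c]] , [Seq [Item a] , [Seq [Item id]]]]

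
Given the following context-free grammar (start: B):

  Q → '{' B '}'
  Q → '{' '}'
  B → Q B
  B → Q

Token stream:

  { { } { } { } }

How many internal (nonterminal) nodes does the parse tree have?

[B [Q { [B [Q { }] [B [Q { }] [B [Q { }]]]] }]]

8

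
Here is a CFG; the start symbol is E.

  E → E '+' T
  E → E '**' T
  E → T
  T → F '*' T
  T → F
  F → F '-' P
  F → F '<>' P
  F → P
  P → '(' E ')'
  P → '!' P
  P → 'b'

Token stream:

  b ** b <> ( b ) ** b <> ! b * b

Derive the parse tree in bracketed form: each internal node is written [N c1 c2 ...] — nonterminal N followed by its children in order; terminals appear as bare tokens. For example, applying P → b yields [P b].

[E [E [E [T [F [P b]]]] ** [T [F [F [P b]] <> [P ( [E [T [F [P b]]]] )]]]] ** [T [F [F [P b]] <> [P ! [P b]]] * [T [F [P b]]]]]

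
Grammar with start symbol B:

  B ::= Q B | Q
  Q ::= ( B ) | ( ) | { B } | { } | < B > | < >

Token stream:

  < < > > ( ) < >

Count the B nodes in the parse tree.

[B [Q < [B [Q < >]] >] [B [Q ( )] [B [Q < >]]]]

4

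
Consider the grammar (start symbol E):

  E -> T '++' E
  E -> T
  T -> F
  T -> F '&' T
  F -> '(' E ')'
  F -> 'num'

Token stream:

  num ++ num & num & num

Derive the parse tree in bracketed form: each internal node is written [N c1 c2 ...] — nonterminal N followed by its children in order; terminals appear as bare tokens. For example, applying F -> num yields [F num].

[E [T [F num]] ++ [E [T [F num] & [T [F num] & [T [F num]]]]]]

E
T ++ E
F ++ E
num ++ E
num ++ T
num ++ F & T
num ++ num & T
num ++ num & F & T
num ++ num & num & T
num ++ num & num & F
num ++ num & num & num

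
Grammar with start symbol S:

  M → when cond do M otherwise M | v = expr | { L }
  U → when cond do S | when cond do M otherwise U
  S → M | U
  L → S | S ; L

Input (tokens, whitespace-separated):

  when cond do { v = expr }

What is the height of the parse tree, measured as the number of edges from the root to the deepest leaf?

7

[S [U when cond do [S [M { [L [S [M v = expr]]] }]]]]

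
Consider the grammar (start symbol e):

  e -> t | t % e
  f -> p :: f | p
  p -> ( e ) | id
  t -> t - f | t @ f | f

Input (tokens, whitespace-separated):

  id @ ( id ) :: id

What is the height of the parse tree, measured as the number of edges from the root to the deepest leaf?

[e [t [t [f [p id]]] @ [f [p ( [e [t [f [p id]]]] )] :: [f [p id]]]]]

8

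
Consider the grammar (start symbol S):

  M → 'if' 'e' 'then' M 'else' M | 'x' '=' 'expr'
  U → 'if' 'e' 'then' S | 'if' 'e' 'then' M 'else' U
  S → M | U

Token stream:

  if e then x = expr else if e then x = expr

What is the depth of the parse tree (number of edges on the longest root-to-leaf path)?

[S [U if e then [M x = expr] else [U if e then [S [M x = expr]]]]]

5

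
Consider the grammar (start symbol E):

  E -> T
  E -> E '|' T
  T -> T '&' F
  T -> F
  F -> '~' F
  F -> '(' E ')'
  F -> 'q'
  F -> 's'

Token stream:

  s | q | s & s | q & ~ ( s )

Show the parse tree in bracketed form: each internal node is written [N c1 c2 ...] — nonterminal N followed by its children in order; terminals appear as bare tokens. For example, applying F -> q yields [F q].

E
E | T
E | T | T
E | T | T | T
T | T | T | T
F | T | T | T
s | T | T | T
s | F | T | T
s | q | T | T
s | q | T & F | T
s | q | F & F | T
s | q | s & F | T
s | q | s & s | T
s | q | s & s | T & F
s | q | s & s | F & F
s | q | s & s | q & F
s | q | s & s | q & ~ F
s | q | s & s | q & ~ ( E )
s | q | s & s | q & ~ ( T )
s | q | s & s | q & ~ ( F )
s | q | s & s | q & ~ ( s )

[E [E [E [E [T [F s]]] | [T [F q]]] | [T [T [F s]] & [F s]]] | [T [T [F q]] & [F ~ [F ( [E [T [F s]]] )]]]]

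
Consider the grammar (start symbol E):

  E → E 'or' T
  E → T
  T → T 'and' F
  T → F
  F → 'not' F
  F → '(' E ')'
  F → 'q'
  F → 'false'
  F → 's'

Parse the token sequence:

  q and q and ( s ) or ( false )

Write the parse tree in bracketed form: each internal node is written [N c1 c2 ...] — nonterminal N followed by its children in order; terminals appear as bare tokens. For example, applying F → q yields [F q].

E
E or T
T or T
T and F or T
T and F and F or T
F and F and F or T
q and F and F or T
q and q and F or T
q and q and ( E ) or T
q and q and ( T ) or T
q and q and ( F ) or T
q and q and ( s ) or T
q and q and ( s ) or F
q and q and ( s ) or ( E )
q and q and ( s ) or ( T )
q and q and ( s ) or ( F )
q and q and ( s ) or ( false )

[E [E [T [T [T [F q]] and [F q]] and [F ( [E [T [F s]]] )]]] or [T [F ( [E [T [F false]]] )]]]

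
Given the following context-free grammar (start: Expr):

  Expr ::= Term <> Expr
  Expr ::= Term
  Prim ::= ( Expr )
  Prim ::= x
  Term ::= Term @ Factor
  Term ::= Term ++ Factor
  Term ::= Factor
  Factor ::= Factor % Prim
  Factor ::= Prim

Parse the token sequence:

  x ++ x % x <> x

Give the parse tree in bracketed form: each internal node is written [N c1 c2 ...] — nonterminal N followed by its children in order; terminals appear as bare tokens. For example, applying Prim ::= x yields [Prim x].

Expr
Term <> Expr
Term ++ Factor <> Expr
Factor ++ Factor <> Expr
Prim ++ Factor <> Expr
x ++ Factor <> Expr
x ++ Factor % Prim <> Expr
x ++ Prim % Prim <> Expr
x ++ x % Prim <> Expr
x ++ x % x <> Expr
x ++ x % x <> Term
x ++ x % x <> Factor
x ++ x % x <> Prim
x ++ x % x <> x

[Expr [Term [Term [Factor [Prim x]]] ++ [Factor [Factor [Prim x]] % [Prim x]]] <> [Expr [Term [Factor [Prim x]]]]]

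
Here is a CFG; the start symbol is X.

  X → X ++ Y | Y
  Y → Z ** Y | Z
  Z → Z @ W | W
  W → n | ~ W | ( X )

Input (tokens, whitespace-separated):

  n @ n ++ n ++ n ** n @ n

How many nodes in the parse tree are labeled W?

[X [X [X [Y [Z [Z [W n]] @ [W n]]]] ++ [Y [Z [W n]]]] ++ [Y [Z [W n]] ** [Y [Z [Z [W n]] @ [W n]]]]]

6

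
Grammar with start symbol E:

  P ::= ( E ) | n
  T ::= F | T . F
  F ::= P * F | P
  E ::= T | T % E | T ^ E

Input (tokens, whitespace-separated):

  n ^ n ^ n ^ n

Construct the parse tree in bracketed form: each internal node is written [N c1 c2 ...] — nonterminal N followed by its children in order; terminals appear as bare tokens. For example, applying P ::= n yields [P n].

[E [T [F [P n]]] ^ [E [T [F [P n]]] ^ [E [T [F [P n]]] ^ [E [T [F [P n]]]]]]]

E
T ^ E
F ^ E
P ^ E
n ^ E
n ^ T ^ E
n ^ F ^ E
n ^ P ^ E
n ^ n ^ E
n ^ n ^ T ^ E
n ^ n ^ F ^ E
n ^ n ^ P ^ E
n ^ n ^ n ^ E
n ^ n ^ n ^ T
n ^ n ^ n ^ F
n ^ n ^ n ^ P
n ^ n ^ n ^ n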